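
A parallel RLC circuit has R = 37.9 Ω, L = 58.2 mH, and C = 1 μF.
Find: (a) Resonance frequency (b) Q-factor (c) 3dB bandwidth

Step 1 — Resonance: ω₀ = 1/√(LC) = 1/√(0.0582·1e-06) = 4145 rad/s.
Step 2 — f₀ = ω₀/(2π) = 659.7 Hz.
Step 3 — Parallel Q: Q = R/(ω₀L) = 37.9/(4145·0.0582) = 0.1571.
Step 4 — Bandwidth: Δω = ω₀/Q = 2.639e+04 rad/s; BW = Δω/(2π) = 4199 Hz.

(a) f₀ = 659.7 Hz  (b) Q = 0.1571  (c) BW = 4199 Hz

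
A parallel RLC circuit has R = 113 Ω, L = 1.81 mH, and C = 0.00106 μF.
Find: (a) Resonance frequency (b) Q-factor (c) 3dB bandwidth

Step 1 — Resonance: ω₀ = 1/√(LC) = 1/√(0.00181·1.06e-09) = 7.22e+05 rad/s.
Step 2 — f₀ = ω₀/(2π) = 1.149e+05 Hz.
Step 3 — Parallel Q: Q = R/(ω₀L) = 113/(7.22e+05·0.00181) = 0.08648.
Step 4 — Bandwidth: Δω = ω₀/Q = 8.349e+06 rad/s; BW = Δω/(2π) = 1.329e+06 Hz.

(a) f₀ = 1.149e+05 Hz  (b) Q = 0.08648  (c) BW = 1.329e+06 Hz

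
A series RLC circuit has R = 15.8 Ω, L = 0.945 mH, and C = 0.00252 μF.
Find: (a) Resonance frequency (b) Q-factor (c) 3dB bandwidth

Step 1 — Resonance: ω₀ = 1/√(LC) = 1/√(0.000945·2.52e-09) = 6.48e+05 rad/s.
Step 2 — f₀ = ω₀/(2π) = 1.031e+05 Hz.
Step 3 — Series Q: Q = ω₀L/R = 6.48e+05·0.000945/15.8 = 38.76.
Step 4 — Bandwidth: Δω = ω₀/Q = 1.672e+04 rad/s; BW = Δω/(2π) = 2661 Hz.

(a) f₀ = 1.031e+05 Hz  (b) Q = 38.76  (c) BW = 2661 Hz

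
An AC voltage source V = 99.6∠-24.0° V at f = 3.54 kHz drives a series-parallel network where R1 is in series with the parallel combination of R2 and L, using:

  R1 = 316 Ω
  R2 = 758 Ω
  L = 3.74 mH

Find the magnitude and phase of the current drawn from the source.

Step 1 — Angular frequency: ω = 2π·f = 2π·3540 = 2.224e+04 rad/s.
Step 2 — Component impedances:
  R1: Z = R = 316 Ω
  R2: Z = R = 758 Ω
  L: Z = jωL = j·2.224e+04·0.00374 = 0 + j83.19 Ω
Step 3 — Parallel branch: R2 || L = 1/(1/R2 + 1/L) = 9.021 + j82.2 Ω.
Step 4 — Series with R1: Z_total = R1 + (R2 || L) = 325 + j82.2 Ω = 335.3∠14.2° Ω.
Step 5 — Source phasor: V = 99.6∠-24.0° V = 90.99 - j40.51 V.
Step 6 — Ohm's law: I = V / Z_total = (90.99 - j40.51) / (325 + j82.2) = 0.2335 - j0.1837 A.
Step 7 — Convert to polar: |I| = 0.2971 A, ∠I = -38.2°.

I = 0.2971∠-38.2° A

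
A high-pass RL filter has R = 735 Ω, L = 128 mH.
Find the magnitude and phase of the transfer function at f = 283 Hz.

Step 1 — Angular frequency: ω = 2π·283 = 1778 rad/s.
Step 2 — Transfer function: H(jω) = jωL/(R + jωL).
Step 3 — Numerator jωL = j·227.6; denominator R + jωL = 735 + j227.6.
Step 4 — H = 0.0875 + j0.2826.
Step 5 — Magnitude: |H| = 0.2958 (-10.6 dB); phase: φ = 72.8°.

|H| = 0.2958 (-10.6 dB), φ = 72.8°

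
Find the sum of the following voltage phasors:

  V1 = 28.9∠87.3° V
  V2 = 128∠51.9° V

Step 1 — Convert each phasor to rectangular form:
  V1 = 28.9·(cos(87.3°) + j·sin(87.3°)) = 1.361 + j28.87 V
  V2 = 128·(cos(51.9°) + j·sin(51.9°)) = 78.98 + j100.7 V
Step 2 — Sum components: V_total = 80.34 + j129.6 V.
Step 3 — Convert to polar: |V_total| = 152.5 V, ∠V_total = 58.2°.

V_total = 152.5∠58.2° V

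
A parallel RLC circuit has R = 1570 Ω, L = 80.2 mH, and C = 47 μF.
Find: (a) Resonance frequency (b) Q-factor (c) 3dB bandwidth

Step 1 — Resonance: ω₀ = 1/√(LC) = 1/√(0.0802·4.7e-05) = 515.1 rad/s.
Step 2 — f₀ = ω₀/(2π) = 81.98 Hz.
Step 3 — Parallel Q: Q = R/(ω₀L) = 1570/(515.1·0.0802) = 38.01.
Step 4 — Bandwidth: Δω = ω₀/Q = 13.55 rad/s; BW = Δω/(2π) = 2.157 Hz.

(a) f₀ = 81.98 Hz  (b) Q = 38.01  (c) BW = 2.157 Hz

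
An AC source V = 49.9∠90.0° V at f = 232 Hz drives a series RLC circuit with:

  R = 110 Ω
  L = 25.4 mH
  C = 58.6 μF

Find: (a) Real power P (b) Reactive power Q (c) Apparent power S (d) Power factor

Step 1 — Angular frequency: ω = 2π·f = 2π·232 = 1458 rad/s.
Step 2 — Component impedances:
  R: Z = R = 110 Ω
  L: Z = jωL = j·1458·0.0254 = 0 + j37.03 Ω
  C: Z = 1/(jωC) = -j/(ω·C) = 0 - j11.71 Ω
Step 3 — Series combination: Z_total = R + L + C = 110 + j25.32 Ω = 112.9∠13.0° Ω.
Step 4 — Source phasor: V = 49.9∠90.0° V = 0 + j49.9 V.
Step 5 — Current: I = V / Z = 0.09916 + j0.4308 A = 0.4421∠77.0° A.
Step 6 — Complex power: S = V·I* = 21.5 + j4.948 VA.
Step 7 — Real power: P = Re(S) = 21.5 W.
Step 8 — Reactive power: Q = Im(S) = 4.948 VAR.
Step 9 — Apparent power: |S| = 22.06 VA.
Step 10 — Power factor: PF = P/|S| = 0.9745 (lagging).

(a) P = 21.5 W  (b) Q = 4.948 VAR  (c) S = 22.06 VA  (d) PF = 0.9745 (lagging)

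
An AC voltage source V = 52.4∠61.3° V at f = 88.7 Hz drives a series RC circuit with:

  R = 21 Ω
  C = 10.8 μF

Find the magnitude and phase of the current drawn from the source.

Step 1 — Angular frequency: ω = 2π·f = 2π·88.7 = 557.3 rad/s.
Step 2 — Component impedances:
  R: Z = R = 21 Ω
  C: Z = 1/(jωC) = -j/(ω·C) = 0 - j166.1 Ω
Step 3 — Series combination: Z_total = R + C = 21 - j166.1 Ω = 167.5∠-82.8° Ω.
Step 4 — Source phasor: V = 52.4∠61.3° V = 25.16 + j45.96 V.
Step 5 — Ohm's law: I = V / Z_total = (25.16 + j45.96) / (21 - j166.1) = -0.2535 + j0.1835 A.
Step 6 — Convert to polar: |I| = 0.3129 A, ∠I = 144.1°.

I = 0.3129∠144.1° A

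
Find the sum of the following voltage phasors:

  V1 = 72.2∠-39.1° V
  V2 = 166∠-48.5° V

Step 1 — Convert each phasor to rectangular form:
  V1 = 72.2·(cos(-39.1°) + j·sin(-39.1°)) = 56.03 - j45.53 V
  V2 = 166·(cos(-48.5°) + j·sin(-48.5°)) = 110 - j124.3 V
Step 2 — Sum components: V_total = 166 - j169.9 V.
Step 3 — Convert to polar: |V_total| = 237.5 V, ∠V_total = -45.7°.

V_total = 237.5∠-45.7° V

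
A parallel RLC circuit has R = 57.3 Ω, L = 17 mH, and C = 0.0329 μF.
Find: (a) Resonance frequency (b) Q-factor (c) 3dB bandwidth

Step 1 — Resonance: ω₀ = 1/√(LC) = 1/√(0.017·3.29e-08) = 4.228e+04 rad/s.
Step 2 — f₀ = ω₀/(2π) = 6730 Hz.
Step 3 — Parallel Q: Q = R/(ω₀L) = 57.3/(4.228e+04·0.017) = 0.07971.
Step 4 — Bandwidth: Δω = ω₀/Q = 5.305e+05 rad/s; BW = Δω/(2π) = 8.442e+04 Hz.

(a) f₀ = 6730 Hz  (b) Q = 0.07971  (c) BW = 8.442e+04 Hz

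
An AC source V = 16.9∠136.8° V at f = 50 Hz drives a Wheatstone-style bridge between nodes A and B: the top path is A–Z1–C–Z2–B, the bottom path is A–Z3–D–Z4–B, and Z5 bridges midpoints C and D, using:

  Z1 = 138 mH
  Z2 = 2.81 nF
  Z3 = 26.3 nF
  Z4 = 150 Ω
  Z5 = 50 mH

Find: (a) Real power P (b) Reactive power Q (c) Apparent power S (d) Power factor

Step 1 — Angular frequency: ω = 2π·f = 2π·50 = 314.2 rad/s.
Step 2 — Component impedances:
  Z1: Z = jωL = j·314.2·0.138 = 0 + j43.35 Ω
  Z2: Z = 1/(jωC) = -j/(ω·C) = 0 - j1.133e+06 Ω
  Z3: Z = 1/(jωC) = -j/(ω·C) = 0 - j1.21e+05 Ω
  Z4: Z = R = 150 Ω
  Z5: Z = jωL = j·314.2·0.05 = 0 + j15.71 Ω
Step 3 — Bridge requires nodal analysis (the Z5 bridge couples midpoints C and D, so the two paths cannot be reduced to a simple series/parallel combination). Setting node B to ground and injecting 1 A at node A, the 3-node admittance system at A, C, D solves to V_A = Z_AB = 150 + j59.07 Ω = 161.2∠21.5° Ω.
Step 4 — Source phasor: V = 16.9∠136.8° V = -12.32 + j11.57 V.
Step 5 — Current: I = V / Z = -0.04481 + j0.09477 A = 0.1048∠115.3° A.
Step 6 — Complex power: S = V·I* = 1.648 + j0.6491 VA.
Step 7 — Real power: P = Re(S) = 1.648 W.
Step 8 — Reactive power: Q = Im(S) = 0.6491 VAR.
Step 9 — Apparent power: |S| = 1.772 VA.
Step 10 — Power factor: PF = P/|S| = 0.9305 (lagging).

(a) P = 1.648 W  (b) Q = 0.6491 VAR  (c) S = 1.772 VA  (d) PF = 0.9305 (lagging)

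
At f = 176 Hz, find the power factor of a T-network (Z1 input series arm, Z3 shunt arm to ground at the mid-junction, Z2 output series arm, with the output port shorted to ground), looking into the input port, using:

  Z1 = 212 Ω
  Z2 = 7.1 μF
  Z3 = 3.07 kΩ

Step 1 — Angular frequency: ω = 2π·f = 2π·176 = 1106 rad/s.
Step 2 — Component impedances:
  Z1: Z = R = 212 Ω
  Z2: Z = 1/(jωC) = -j/(ω·C) = 0 - j127.4 Ω
  Z3: Z = R = 3070 Ω
Step 3 — With the output port shorted to ground, the output series arm Z2 runs from the junction to ground; the shunt arm Z3 also runs from the junction to ground. They appear in parallel: Z3 || Z2 = 5.275 - j127.1 Ω.
Step 4 — Series with input arm Z1: Z_in = Z1 + (Z3 || Z2) = 217.3 - j127.1 Ω = 251.7∠-30.3° Ω.
Step 5 — Power factor: PF = cos(φ) = Re(Z)/|Z| = 217.27/251.74 = 0.8631.
Step 6 — Type: Im(Z) = -127.1 ⇒ leading (phase φ = -30.3°).

PF = 0.8631 (leading, φ = -30.3°)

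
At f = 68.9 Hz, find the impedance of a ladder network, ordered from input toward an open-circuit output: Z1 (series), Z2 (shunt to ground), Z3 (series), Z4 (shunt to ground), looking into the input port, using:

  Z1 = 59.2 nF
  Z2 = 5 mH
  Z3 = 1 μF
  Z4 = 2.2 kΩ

Step 1 — Angular frequency: ω = 2π·f = 2π·68.9 = 432.9 rad/s.
Step 2 — Component impedances:
  Z1: Z = 1/(jωC) = -j/(ω·C) = 0 - j3.902e+04 Ω
  Z2: Z = jωL = j·432.9·0.005 = 0 + j2.165 Ω
  Z3: Z = 1/(jωC) = -j/(ω·C) = 0 - j2310 Ω
  Z4: Z = R = 2200 Ω
Step 3 — Ladder network (open output): work backward from the far end, alternating series and parallel combinations. Z_in = 0.001014 - j3.902e+04 Ω = 3.902e+04∠-90.0° Ω.

Z = 0.001014 - j3.902e+04 Ω = 3.902e+04∠-90.0° Ω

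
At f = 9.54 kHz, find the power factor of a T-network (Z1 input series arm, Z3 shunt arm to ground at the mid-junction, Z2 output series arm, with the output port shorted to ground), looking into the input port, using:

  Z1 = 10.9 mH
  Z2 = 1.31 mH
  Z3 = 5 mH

Step 1 — Angular frequency: ω = 2π·f = 2π·9540 = 5.994e+04 rad/s.
Step 2 — Component impedances:
  Z1: Z = jωL = j·5.994e+04·0.0109 = 0 + j653.4 Ω
  Z2: Z = jωL = j·5.994e+04·0.00131 = 0 + j78.52 Ω
  Z3: Z = jωL = j·5.994e+04·0.005 = 0 + j299.7 Ω
Step 3 — With the output port shorted to ground, the output series arm Z2 runs from the junction to ground; the shunt arm Z3 also runs from the junction to ground. They appear in parallel: Z3 || Z2 = 0 + j62.22 Ω.
Step 4 — Series with input arm Z1: Z_in = Z1 + (Z3 || Z2) = 0 + j715.6 Ω = 715.6∠90.0° Ω.
Step 5 — Power factor: PF = cos(φ) = Re(Z)/|Z| = 0/715.6 = 0.
Step 6 — Type: Im(Z) = 715.6 ⇒ lagging (phase φ = 90.0°).

PF = 0 (lagging, φ = 90.0°)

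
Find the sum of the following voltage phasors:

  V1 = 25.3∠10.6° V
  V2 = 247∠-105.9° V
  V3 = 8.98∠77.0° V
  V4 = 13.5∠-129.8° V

Step 1 — Convert each phasor to rectangular form:
  V1 = 25.3·(cos(10.6°) + j·sin(10.6°)) = 24.87 + j4.654 V
  V2 = 247·(cos(-105.9°) + j·sin(-105.9°)) = -67.67 - j237.6 V
  V3 = 8.98·(cos(77.0°) + j·sin(77.0°)) = 2.02 + j8.75 V
  V4 = 13.5·(cos(-129.8°) + j·sin(-129.8°)) = -8.641 - j10.37 V
Step 2 — Sum components: V_total = -49.42 - j234.5 V.
Step 3 — Convert to polar: |V_total| = 239.7 V, ∠V_total = -101.9°.

V_total = 239.7∠-101.9° V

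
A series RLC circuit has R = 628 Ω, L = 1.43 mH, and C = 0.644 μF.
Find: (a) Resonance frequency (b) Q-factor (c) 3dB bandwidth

Step 1 — Resonance condition Im(Z)=0 gives ω₀ = 1/√(LC).
Step 2 — ω₀ = 1/√(0.00143·6.44e-07) = 3.295e+04 rad/s.
Step 3 — f₀ = ω₀/(2π) = 5245 Hz.
Step 4 — Series Q: Q = ω₀L/R = 3.295e+04·0.00143/628 = 0.07504.
Step 5 — 3dB bandwidth: Δω = ω₀/Q = 4.392e+05 rad/s; BW = Δω/(2π) = 6.989e+04 Hz.

(a) f₀ = 5245 Hz  (b) Q = 0.07504  (c) BW = 6.989e+04 Hz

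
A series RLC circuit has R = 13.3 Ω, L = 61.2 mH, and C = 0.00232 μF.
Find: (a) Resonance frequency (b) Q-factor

Step 1 — Resonance condition Im(Z)=0 gives ω₀ = 1/√(LC).
Step 2 — ω₀ = 1/√(0.0612·2.32e-09) = 8.392e+04 rad/s.
Step 3 — f₀ = ω₀/(2π) = 1.336e+04 Hz.
Step 4 — Series Q: Q = ω₀L/R = 8.392e+04·0.0612/13.3 = 386.2.

(a) f₀ = 1.336e+04 Hz  (b) Q = 386.2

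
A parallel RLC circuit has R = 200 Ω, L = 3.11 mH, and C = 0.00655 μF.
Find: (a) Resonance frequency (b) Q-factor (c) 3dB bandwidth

Step 1 — Resonance: ω₀ = 1/√(LC) = 1/√(0.00311·6.55e-09) = 2.216e+05 rad/s.
Step 2 — f₀ = ω₀/(2π) = 3.526e+04 Hz.
Step 3 — Parallel Q: Q = R/(ω₀L) = 200/(2.216e+05·0.00311) = 0.2902.
Step 4 — Bandwidth: Δω = ω₀/Q = 7.634e+05 rad/s; BW = Δω/(2π) = 1.215e+05 Hz.

(a) f₀ = 3.526e+04 Hz  (b) Q = 0.2902  (c) BW = 1.215e+05 Hz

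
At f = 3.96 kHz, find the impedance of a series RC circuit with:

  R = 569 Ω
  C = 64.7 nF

Step 1 — Angular frequency: ω = 2π·f = 2π·3960 = 2.488e+04 rad/s.
Step 2 — Component impedances:
  R: Z = R = 569 Ω
  C: Z = 1/(jωC) = -j/(ω·C) = 0 - j621.2 Ω
Step 3 — Series combination: Z_total = R + C = 569 - j621.2 Ω = 842.4∠-47.5° Ω.

Z = 569 - j621.2 Ω = 842.4∠-47.5° Ω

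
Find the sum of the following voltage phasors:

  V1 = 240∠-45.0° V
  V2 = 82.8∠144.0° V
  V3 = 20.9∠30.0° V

Step 1 — Convert each phasor to rectangular form:
  V1 = 240·(cos(-45.0°) + j·sin(-45.0°)) = 169.7 - j169.7 V
  V2 = 82.8·(cos(144.0°) + j·sin(144.0°)) = -66.99 + j48.67 V
  V3 = 20.9·(cos(30.0°) + j·sin(30.0°)) = 18.1 + j10.45 V
Step 2 — Sum components: V_total = 120.8 - j110.6 V.
Step 3 — Convert to polar: |V_total| = 163.8 V, ∠V_total = -42.5°.

V_total = 163.8∠-42.5° V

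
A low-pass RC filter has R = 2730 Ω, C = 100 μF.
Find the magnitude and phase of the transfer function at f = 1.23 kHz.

Step 1 — Angular frequency: ω = 2π·1230 = 7728 rad/s.
Step 2 — Transfer function: H(jω) = 1/(1 + jωRC).
Step 3 — Denominator: 1 + jωRC = 1 + j·7728·2730·0.0001 = 1 + j2110.
Step 4 — H = 2.246e-07 - j0.000474.
Step 5 — Magnitude: |H| = 0.000474 (-66.5 dB); phase: φ = -90.0°.

|H| = 0.000474 (-66.5 dB), φ = -90.0°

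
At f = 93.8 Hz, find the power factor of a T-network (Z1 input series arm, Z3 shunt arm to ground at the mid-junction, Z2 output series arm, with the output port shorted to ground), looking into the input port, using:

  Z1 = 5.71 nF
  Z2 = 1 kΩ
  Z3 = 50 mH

Step 1 — Angular frequency: ω = 2π·f = 2π·93.8 = 589.4 rad/s.
Step 2 — Component impedances:
  Z1: Z = 1/(jωC) = -j/(ω·C) = 0 - j2.972e+05 Ω
  Z2: Z = R = 1000 Ω
  Z3: Z = jωL = j·589.4·0.05 = 0 + j29.47 Ω
Step 3 — With the output port shorted to ground, the output series arm Z2 runs from the junction to ground; the shunt arm Z3 also runs from the junction to ground. They appear in parallel: Z3 || Z2 = 0.8676 + j29.44 Ω.
Step 4 — Series with input arm Z1: Z_in = Z1 + (Z3 || Z2) = 0.8676 - j2.971e+05 Ω = 2.971e+05∠-90.0° Ω.
Step 5 — Power factor: PF = cos(φ) = Re(Z)/|Z| = 0.8676/2.971e+05 = 2.92e-06.
Step 6 — Type: Im(Z) = -2.971e+05 ⇒ leading (phase φ = -90.0°).

PF = 2.92e-06 (leading, φ = -90.0°)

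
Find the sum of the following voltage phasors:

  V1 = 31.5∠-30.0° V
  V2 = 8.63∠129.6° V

Step 1 — Convert each phasor to rectangular form:
  V1 = 31.5·(cos(-30.0°) + j·sin(-30.0°)) = 27.28 - j15.75 V
  V2 = 8.63·(cos(129.6°) + j·sin(129.6°)) = -5.501 + j6.65 V
Step 2 — Sum components: V_total = 21.78 - j9.1 V.
Step 3 — Convert to polar: |V_total| = 23.6 V, ∠V_total = -22.7°.

V_total = 23.6∠-22.7° V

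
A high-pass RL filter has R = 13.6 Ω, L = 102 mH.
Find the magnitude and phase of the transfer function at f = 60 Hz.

Step 1 — Angular frequency: ω = 2π·60 = 377 rad/s.
Step 2 — Transfer function: H(jω) = jωL/(R + jωL).
Step 3 — Numerator jωL = j·38.45; denominator R + jωL = 13.6 + j38.45.
Step 4 — H = 0.8888 + j0.3144.
Step 5 — Magnitude: |H| = 0.9428 (-0.5 dB); phase: φ = 19.5°.

|H| = 0.9428 (-0.5 dB), φ = 19.5°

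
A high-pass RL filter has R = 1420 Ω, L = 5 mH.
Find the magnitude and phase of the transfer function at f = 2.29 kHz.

Step 1 — Angular frequency: ω = 2π·2290 = 1.439e+04 rad/s.
Step 2 — Transfer function: H(jω) = jωL/(R + jωL).
Step 3 — Numerator jωL = j·71.94; denominator R + jωL = 1420 + j71.94.
Step 4 — H = 0.00256 + j0.05053.
Step 5 — Magnitude: |H| = 0.0506 (-25.9 dB); phase: φ = 87.1°.

|H| = 0.0506 (-25.9 dB), φ = 87.1°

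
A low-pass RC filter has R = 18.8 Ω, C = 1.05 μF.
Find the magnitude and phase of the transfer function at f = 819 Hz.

Step 1 — Angular frequency: ω = 2π·819 = 5146 rad/s.
Step 2 — Transfer function: H(jω) = 1/(1 + jωRC).
Step 3 — Denominator: 1 + jωRC = 1 + j·5146·18.8·1.05e-06 = 1 + j0.1016.
Step 4 — H = 0.9898 - j0.1005.
Step 5 — Magnitude: |H| = 0.9949 (-0.0 dB); phase: φ = -5.8°.

|H| = 0.9949 (-0.0 dB), φ = -5.8°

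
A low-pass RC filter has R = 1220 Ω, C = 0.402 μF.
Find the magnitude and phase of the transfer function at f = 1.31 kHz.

Step 1 — Angular frequency: ω = 2π·1310 = 8231 rad/s.
Step 2 — Transfer function: H(jω) = 1/(1 + jωRC).
Step 3 — Denominator: 1 + jωRC = 1 + j·8231·1220·4.02e-07 = 1 + j4.037.
Step 4 — H = 0.05782 - j0.2334.
Step 5 — Magnitude: |H| = 0.2405 (-12.4 dB); phase: φ = -76.1°.

|H| = 0.2405 (-12.4 dB), φ = -76.1°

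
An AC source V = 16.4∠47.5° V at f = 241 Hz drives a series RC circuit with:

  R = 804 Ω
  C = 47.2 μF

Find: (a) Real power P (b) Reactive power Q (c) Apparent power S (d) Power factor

Step 1 — Angular frequency: ω = 2π·f = 2π·241 = 1514 rad/s.
Step 2 — Component impedances:
  R: Z = R = 804 Ω
  C: Z = 1/(jωC) = -j/(ω·C) = 0 - j13.99 Ω
Step 3 — Series combination: Z_total = R + C = 804 - j13.99 Ω = 804.1∠-1.0° Ω.
Step 4 — Source phasor: V = 16.4∠47.5° V = 11.08 + j12.09 V.
Step 5 — Current: I = V / Z = 0.01351 + j0.01527 A = 0.02039∠48.5° A.
Step 6 — Complex power: S = V·I* = 0.3344 - j0.00582 VA.
Step 7 — Real power: P = Re(S) = 0.3344 W.
Step 8 — Reactive power: Q = Im(S) = -0.00582 VAR.
Step 9 — Apparent power: |S| = 0.3345 VA.
Step 10 — Power factor: PF = P/|S| = 0.9998 (leading).

(a) P = 0.3344 W  (b) Q = -0.00582 VAR  (c) S = 0.3345 VA  (d) PF = 0.9998 (leading)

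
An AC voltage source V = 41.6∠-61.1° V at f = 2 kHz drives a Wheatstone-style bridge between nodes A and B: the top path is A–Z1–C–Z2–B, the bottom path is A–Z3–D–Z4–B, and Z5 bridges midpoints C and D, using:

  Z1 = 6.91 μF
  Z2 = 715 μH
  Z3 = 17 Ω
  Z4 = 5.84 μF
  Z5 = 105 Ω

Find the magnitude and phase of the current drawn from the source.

Step 1 — Angular frequency: ω = 2π·f = 2π·2000 = 1.257e+04 rad/s.
Step 2 — Component impedances:
  Z1: Z = 1/(jωC) = -j/(ω·C) = 0 - j11.52 Ω
  Z2: Z = jωL = j·1.257e+04·0.000715 = 0 + j8.985 Ω
  Z3: Z = R = 17 Ω
  Z4: Z = 1/(jωC) = -j/(ω·C) = 0 - j13.63 Ω
  Z5: Z = R = 105 Ω
Step 3 — Bridge requires nodal analysis (the Z5 bridge couples midpoints C and D, so the two paths cannot be reduced to a simple series/parallel combination). Setting node B to ground and injecting 1 A at node A, the 3-node admittance system at A, C, D solves to V_A = Z_AB = 1.022 - j2.376 Ω = 2.586∠-66.7° Ω.
Step 4 — Source phasor: V = 41.6∠-61.1° V = 20.1 - j36.42 V.
Step 5 — Ohm's law: I = V / Z_total = (20.1 - j36.42) / (1.022 - j2.376) = 16.01 + j1.578 A.
Step 6 — Convert to polar: |I| = 16.08 A, ∠I = 5.6°.

I = 16.08∠5.6° A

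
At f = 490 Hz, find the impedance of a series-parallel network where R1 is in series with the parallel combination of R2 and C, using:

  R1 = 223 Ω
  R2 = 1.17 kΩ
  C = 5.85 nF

Step 1 — Angular frequency: ω = 2π·f = 2π·490 = 3079 rad/s.
Step 2 — Component impedances:
  R1: Z = R = 223 Ω
  R2: Z = R = 1170 Ω
  C: Z = 1/(jωC) = -j/(ω·C) = 0 - j5.552e+04 Ω
Step 3 — Parallel branch: R2 || C = 1/(1/R2 + 1/C) = 1169 - j24.64 Ω.
Step 4 — Series with R1: Z_total = R1 + (R2 || C) = 1392 - j24.64 Ω = 1393∠-1.0° Ω.

Z = 1392 - j24.64 Ω = 1393∠-1.0° Ω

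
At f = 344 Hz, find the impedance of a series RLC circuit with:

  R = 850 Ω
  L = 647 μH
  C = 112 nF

Step 1 — Angular frequency: ω = 2π·f = 2π·344 = 2161 rad/s.
Step 2 — Component impedances:
  R: Z = R = 850 Ω
  L: Z = jωL = j·2161·0.000647 = 0 + j1.398 Ω
  C: Z = 1/(jωC) = -j/(ω·C) = 0 - j4131 Ω
Step 3 — Series combination: Z_total = R + L + C = 850 - j4129 Ω = 4216∠-78.4° Ω.

Z = 850 - j4129 Ω = 4216∠-78.4° Ω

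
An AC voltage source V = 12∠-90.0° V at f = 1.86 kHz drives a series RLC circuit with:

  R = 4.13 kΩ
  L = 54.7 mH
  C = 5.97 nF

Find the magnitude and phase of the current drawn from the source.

Step 1 — Angular frequency: ω = 2π·f = 2π·1860 = 1.169e+04 rad/s.
Step 2 — Component impedances:
  R: Z = R = 4130 Ω
  L: Z = jωL = j·1.169e+04·0.0547 = 0 + j639.3 Ω
  C: Z = 1/(jωC) = -j/(ω·C) = 0 - j1.433e+04 Ω
Step 3 — Series combination: Z_total = R + L + C = 4130 - j1.369e+04 Ω = 1.43e+04∠-73.2° Ω.
Step 4 — Source phasor: V = 12∠-90.0° V = 0 - j12 V.
Step 5 — Ohm's law: I = V / Z_total = (0 - j12) / (4130 - j1.369e+04) = 0.0008033 - j0.0002423 A.
Step 6 — Convert to polar: |I| = 0.000839 A, ∠I = -16.8°.

I = 0.000839∠-16.8° A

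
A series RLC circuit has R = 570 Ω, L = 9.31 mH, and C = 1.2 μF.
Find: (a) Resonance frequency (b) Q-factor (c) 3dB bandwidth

Step 1 — Resonance: ω₀ = 1/√(LC) = 1/√(0.00931·1.2e-06) = 9461 rad/s.
Step 2 — f₀ = ω₀/(2π) = 1506 Hz.
Step 3 — Series Q: Q = ω₀L/R = 9461·0.00931/570 = 0.1545.
Step 4 — Bandwidth: Δω = ω₀/Q = 6.122e+04 rad/s; BW = Δω/(2π) = 9744 Hz.

(a) f₀ = 1506 Hz  (b) Q = 0.1545  (c) BW = 9744 Hz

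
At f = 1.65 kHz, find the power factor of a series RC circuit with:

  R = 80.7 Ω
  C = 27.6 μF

Step 1 — Angular frequency: ω = 2π·f = 2π·1650 = 1.037e+04 rad/s.
Step 2 — Component impedances:
  R: Z = R = 80.7 Ω
  C: Z = 1/(jωC) = -j/(ω·C) = 0 - j3.495 Ω
Step 3 — Series combination: Z_total = R + C = 80.7 - j3.495 Ω = 80.78∠-2.5° Ω.
Step 4 — Power factor: PF = cos(φ) = Re(Z)/|Z| = 80.7/80.776 = 0.9991.
Step 5 — Type: Im(Z) = -3.495 ⇒ leading (phase φ = -2.5°).

PF = 0.9991 (leading, φ = -2.5°)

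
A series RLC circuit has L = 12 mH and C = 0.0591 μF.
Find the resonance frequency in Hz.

Step 1 — Resonance condition Im(Z)=0 gives ω₀ = 1/√(LC).
Step 2 — ω₀ = 1/√(0.012·5.91e-08) = 3.755e+04 rad/s.
Step 3 — f₀ = ω₀/(2π) = 5976 Hz.

f₀ = 5976 Hz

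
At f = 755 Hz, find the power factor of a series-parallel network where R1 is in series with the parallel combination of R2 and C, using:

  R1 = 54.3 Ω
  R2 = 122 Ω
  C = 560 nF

Step 1 — Angular frequency: ω = 2π·f = 2π·755 = 4744 rad/s.
Step 2 — Component impedances:
  R1: Z = R = 54.3 Ω
  R2: Z = R = 122 Ω
  C: Z = 1/(jωC) = -j/(ω·C) = 0 - j376.4 Ω
Step 3 — Parallel branch: R2 || C = 1/(1/R2 + 1/C) = 110.4 - j35.78 Ω.
Step 4 — Series with R1: Z_total = R1 + (R2 || C) = 164.7 - j35.78 Ω = 168.5∠-12.3° Ω.
Step 5 — Power factor: PF = cos(φ) = Re(Z)/|Z| = 164.7/168.55 = 0.9772.
Step 6 — Type: Im(Z) = -35.78 ⇒ leading (phase φ = -12.3°).

PF = 0.9772 (leading, φ = -12.3°)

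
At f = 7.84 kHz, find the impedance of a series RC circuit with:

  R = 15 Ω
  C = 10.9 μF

Step 1 — Angular frequency: ω = 2π·f = 2π·7840 = 4.926e+04 rad/s.
Step 2 — Component impedances:
  R: Z = R = 15 Ω
  C: Z = 1/(jωC) = -j/(ω·C) = 0 - j1.862 Ω
Step 3 — Series combination: Z_total = R + C = 15 - j1.862 Ω = 15.12∠-7.1° Ω.

Z = 15 - j1.862 Ω = 15.12∠-7.1° Ω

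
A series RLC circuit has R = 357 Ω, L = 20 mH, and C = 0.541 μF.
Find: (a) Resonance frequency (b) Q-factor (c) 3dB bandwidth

Step 1 — Resonance: ω₀ = 1/√(LC) = 1/√(0.02·5.41e-07) = 9614 rad/s.
Step 2 — f₀ = ω₀/(2π) = 1530 Hz.
Step 3 — Series Q: Q = ω₀L/R = 9614·0.02/357 = 0.5386.
Step 4 — Bandwidth: Δω = ω₀/Q = 1.785e+04 rad/s; BW = Δω/(2π) = 2841 Hz.

(a) f₀ = 1530 Hz  (b) Q = 0.5386  (c) BW = 2841 Hz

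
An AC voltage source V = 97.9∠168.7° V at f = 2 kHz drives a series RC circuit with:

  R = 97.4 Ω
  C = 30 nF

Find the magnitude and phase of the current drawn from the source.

Step 1 — Angular frequency: ω = 2π·f = 2π·2000 = 1.257e+04 rad/s.
Step 2 — Component impedances:
  R: Z = R = 97.4 Ω
  C: Z = 1/(jωC) = -j/(ω·C) = 0 - j2653 Ω
Step 3 — Series combination: Z_total = R + C = 97.4 - j2653 Ω = 2654∠-87.9° Ω.
Step 4 — Source phasor: V = 97.9∠168.7° V = -96 + j19.18 V.
Step 5 — Ohm's law: I = V / Z_total = (-96 + j19.18) / (97.4 - j2653) = -0.008549 - j0.03588 A.
Step 6 — Convert to polar: |I| = 0.03688 A, ∠I = -103.4°.

I = 0.03688∠-103.4° A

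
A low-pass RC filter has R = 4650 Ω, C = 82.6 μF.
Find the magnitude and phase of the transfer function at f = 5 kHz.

Step 1 — Angular frequency: ω = 2π·5000 = 3.142e+04 rad/s.
Step 2 — Transfer function: H(jω) = 1/(1 + jωRC).
Step 3 — Denominator: 1 + jωRC = 1 + j·3.142e+04·4650·8.26e-05 = 1 + j1.207e+04.
Step 4 — H = 6.868e-09 - j8.287e-05.
Step 5 — Magnitude: |H| = 8.287e-05 (-81.6 dB); phase: φ = -90.0°.

|H| = 8.287e-05 (-81.6 dB), φ = -90.0°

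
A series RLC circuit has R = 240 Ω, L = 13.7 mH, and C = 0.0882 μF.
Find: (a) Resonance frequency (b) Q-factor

Step 1 — Resonance condition Im(Z)=0 gives ω₀ = 1/√(LC).
Step 2 — ω₀ = 1/√(0.0137·8.82e-08) = 2.877e+04 rad/s.
Step 3 — f₀ = ω₀/(2π) = 4579 Hz.
Step 4 — Series Q: Q = ω₀L/R = 2.877e+04·0.0137/240 = 1.642.

(a) f₀ = 4579 Hz  (b) Q = 1.642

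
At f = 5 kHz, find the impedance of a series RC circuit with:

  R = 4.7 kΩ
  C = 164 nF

Step 1 — Angular frequency: ω = 2π·f = 2π·5000 = 3.142e+04 rad/s.
Step 2 — Component impedances:
  R: Z = R = 4700 Ω
  C: Z = 1/(jωC) = -j/(ω·C) = 0 - j194.1 Ω
Step 3 — Series combination: Z_total = R + C = 4700 - j194.1 Ω = 4704∠-2.4° Ω.

Z = 4700 - j194.1 Ω = 4704∠-2.4° Ω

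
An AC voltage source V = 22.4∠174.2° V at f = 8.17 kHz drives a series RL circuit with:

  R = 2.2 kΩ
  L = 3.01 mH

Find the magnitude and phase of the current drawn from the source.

Step 1 — Angular frequency: ω = 2π·f = 2π·8170 = 5.133e+04 rad/s.
Step 2 — Component impedances:
  R: Z = R = 2200 Ω
  L: Z = jωL = j·5.133e+04·0.00301 = 0 + j154.5 Ω
Step 3 — Series combination: Z_total = R + L = 2200 + j154.5 Ω = 2205∠4.0° Ω.
Step 4 — Source phasor: V = 22.4∠174.2° V = -22.29 + j2.264 V.
Step 5 — Ohm's law: I = V / Z_total = (-22.29 + j2.264) / (2200 + j154.5) = -0.01001 + j0.001732 A.
Step 6 — Convert to polar: |I| = 0.01016 A, ∠I = 170.2°.

I = 0.01016∠170.2° A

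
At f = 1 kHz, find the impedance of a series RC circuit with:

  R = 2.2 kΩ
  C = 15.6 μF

Step 1 — Angular frequency: ω = 2π·f = 2π·1000 = 6283 rad/s.
Step 2 — Component impedances:
  R: Z = R = 2200 Ω
  C: Z = 1/(jωC) = -j/(ω·C) = 0 - j10.2 Ω
Step 3 — Series combination: Z_total = R + C = 2200 - j10.2 Ω = 2200∠-0.3° Ω.

Z = 2200 - j10.2 Ω = 2200∠-0.3° Ω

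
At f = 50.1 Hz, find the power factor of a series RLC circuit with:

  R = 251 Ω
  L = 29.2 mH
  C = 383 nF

Step 1 — Angular frequency: ω = 2π·f = 2π·50.1 = 314.8 rad/s.
Step 2 — Component impedances:
  R: Z = R = 251 Ω
  L: Z = jωL = j·314.8·0.0292 = 0 + j9.192 Ω
  C: Z = 1/(jωC) = -j/(ω·C) = 0 - j8294 Ω
Step 3 — Series combination: Z_total = R + L + C = 251 - j8285 Ω = 8289∠-88.3° Ω.
Step 4 — Power factor: PF = cos(φ) = Re(Z)/|Z| = 251/8289 = 0.03028.
Step 5 — Type: Im(Z) = -8285 ⇒ leading (phase φ = -88.3°).

PF = 0.03028 (leading, φ = -88.3°)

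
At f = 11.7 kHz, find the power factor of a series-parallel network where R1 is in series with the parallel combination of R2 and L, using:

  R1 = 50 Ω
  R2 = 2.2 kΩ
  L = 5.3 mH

Step 1 — Angular frequency: ω = 2π·f = 2π·1.17e+04 = 7.351e+04 rad/s.
Step 2 — Component impedances:
  R1: Z = R = 50 Ω
  R2: Z = R = 2200 Ω
  L: Z = jωL = j·7.351e+04·0.0053 = 0 + j389.6 Ω
Step 3 — Parallel branch: R2 || L = 1/(1/R2 + 1/L) = 66.9 + j377.8 Ω.
Step 4 — Series with R1: Z_total = R1 + (R2 || L) = 116.9 + j377.8 Ω = 395.4∠72.8° Ω.
Step 5 — Power factor: PF = cos(φ) = Re(Z)/|Z| = 116.9/395.4 = 0.2956.
Step 6 — Type: Im(Z) = 377.8 ⇒ lagging (phase φ = 72.8°).

PF = 0.2956 (lagging, φ = 72.8°)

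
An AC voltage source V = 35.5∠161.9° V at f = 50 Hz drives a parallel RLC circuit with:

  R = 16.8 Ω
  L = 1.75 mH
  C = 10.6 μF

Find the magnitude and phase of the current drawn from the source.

Step 1 — Angular frequency: ω = 2π·f = 2π·50 = 314.2 rad/s.
Step 2 — Component impedances:
  R: Z = R = 16.8 Ω
  L: Z = jωL = j·314.2·0.00175 = 0 + j0.5498 Ω
  C: Z = 1/(jωC) = -j/(ω·C) = 0 - j300.3 Ω
Step 3 — Parallel combination: 1/Z_total = 1/R + 1/L + 1/C; Z_total = 0.01804 + j0.5502 Ω = 0.5505∠88.1° Ω.
Step 4 — Source phasor: V = 35.5∠161.9° V = -33.74 + j11.03 V.
Step 5 — Ohm's law: I = V / Z_total = (-33.74 + j11.03) / (0.01804 + j0.5502) = 18.02 + j61.92 A.
Step 6 — Convert to polar: |I| = 64.49 A, ∠I = 73.8°.

I = 64.49∠73.8° A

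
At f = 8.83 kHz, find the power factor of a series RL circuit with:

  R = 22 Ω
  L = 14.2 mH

Step 1 — Angular frequency: ω = 2π·f = 2π·8830 = 5.548e+04 rad/s.
Step 2 — Component impedances:
  R: Z = R = 22 Ω
  L: Z = jωL = j·5.548e+04·0.0142 = 0 + j787.8 Ω
Step 3 — Series combination: Z_total = R + L = 22 + j787.8 Ω = 788.1∠88.4° Ω.
Step 4 — Power factor: PF = cos(φ) = Re(Z)/|Z| = 22/788.13 = 0.02791.
Step 5 — Type: Im(Z) = 787.8 ⇒ lagging (phase φ = 88.4°).

PF = 0.02791 (lagging, φ = 88.4°)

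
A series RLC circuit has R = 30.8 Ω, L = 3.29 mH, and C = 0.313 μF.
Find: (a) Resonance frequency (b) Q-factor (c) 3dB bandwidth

Step 1 — Resonance condition Im(Z)=0 gives ω₀ = 1/√(LC).
Step 2 — ω₀ = 1/√(0.00329·3.13e-07) = 3.116e+04 rad/s.
Step 3 — f₀ = ω₀/(2π) = 4960 Hz.
Step 4 — Series Q: Q = ω₀L/R = 3.116e+04·0.00329/30.8 = 3.329.
Step 5 — 3dB bandwidth: Δω = ω₀/Q = 9362 rad/s; BW = Δω/(2π) = 1490 Hz.

(a) f₀ = 4960 Hz  (b) Q = 3.329  (c) BW = 1490 Hz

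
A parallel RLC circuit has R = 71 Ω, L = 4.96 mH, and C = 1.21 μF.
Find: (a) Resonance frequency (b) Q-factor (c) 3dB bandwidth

Step 1 — Resonance: ω₀ = 1/√(LC) = 1/√(0.00496·1.21e-06) = 1.291e+04 rad/s.
Step 2 — f₀ = ω₀/(2π) = 2054 Hz.
Step 3 — Parallel Q: Q = R/(ω₀L) = 71/(1.291e+04·0.00496) = 1.109.
Step 4 — Bandwidth: Δω = ω₀/Q = 1.164e+04 rad/s; BW = Δω/(2π) = 1853 Hz.

(a) f₀ = 2054 Hz  (b) Q = 1.109  (c) BW = 1853 Hz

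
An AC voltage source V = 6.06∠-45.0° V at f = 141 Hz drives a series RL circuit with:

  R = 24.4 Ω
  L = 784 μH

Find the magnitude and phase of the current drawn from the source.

Step 1 — Angular frequency: ω = 2π·f = 2π·141 = 885.9 rad/s.
Step 2 — Component impedances:
  R: Z = R = 24.4 Ω
  L: Z = jωL = j·885.9·0.000784 = 0 + j0.6946 Ω
Step 3 — Series combination: Z_total = R + L = 24.4 + j0.6946 Ω = 24.41∠1.6° Ω.
Step 4 — Source phasor: V = 6.06∠-45.0° V = 4.285 - j4.285 V.
Step 5 — Ohm's law: I = V / Z_total = (4.285 - j4.285) / (24.4 + j0.6946) = 0.1705 - j0.1805 A.
Step 6 — Convert to polar: |I| = 0.2483 A, ∠I = -46.6°.

I = 0.2483∠-46.6° A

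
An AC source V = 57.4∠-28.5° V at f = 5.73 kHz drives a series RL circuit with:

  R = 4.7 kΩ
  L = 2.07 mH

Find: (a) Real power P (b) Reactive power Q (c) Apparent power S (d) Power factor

Step 1 — Angular frequency: ω = 2π·f = 2π·5730 = 3.6e+04 rad/s.
Step 2 — Component impedances:
  R: Z = R = 4700 Ω
  L: Z = jωL = j·3.6e+04·0.00207 = 0 + j74.53 Ω
Step 3 — Series combination: Z_total = R + L = 4700 + j74.53 Ω = 4701∠0.9° Ω.
Step 4 — Source phasor: V = 57.4∠-28.5° V = 50.44 - j27.39 V.
Step 5 — Current: I = V / Z = 0.01064 - j0.005996 A = 0.01221∠-29.4° A.
Step 6 — Complex power: S = V·I* = 0.7008 + j0.01111 VA.
Step 7 — Real power: P = Re(S) = 0.7008 W.
Step 8 — Reactive power: Q = Im(S) = 0.01111 VAR.
Step 9 — Apparent power: |S| = 0.7009 VA.
Step 10 — Power factor: PF = P/|S| = 0.9999 (lagging).

(a) P = 0.7008 W  (b) Q = 0.01111 VAR  (c) S = 0.7009 VA  (d) PF = 0.9999 (lagging)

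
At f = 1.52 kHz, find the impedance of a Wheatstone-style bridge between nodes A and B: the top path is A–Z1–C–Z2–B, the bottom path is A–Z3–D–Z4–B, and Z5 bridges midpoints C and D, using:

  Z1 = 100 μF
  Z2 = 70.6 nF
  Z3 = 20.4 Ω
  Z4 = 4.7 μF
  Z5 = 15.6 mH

Step 1 — Angular frequency: ω = 2π·f = 2π·1520 = 9550 rad/s.
Step 2 — Component impedances:
  Z1: Z = 1/(jωC) = -j/(ω·C) = 0 - j1.047 Ω
  Z2: Z = 1/(jωC) = -j/(ω·C) = 0 - j1483 Ω
  Z3: Z = R = 20.4 Ω
  Z4: Z = 1/(jωC) = -j/(ω·C) = 0 - j22.28 Ω
  Z5: Z = jωL = j·9550·0.0156 = 0 + j149 Ω
Step 3 — Bridge requires nodal analysis (the Z5 bridge couples midpoints C and D, so the two paths cannot be reduced to a simple series/parallel combination). Setting node B to ground and injecting 1 A at node A, the 3-node admittance system at A, C, D solves to V_A = Z_AB = 19.5 - j19.53 Ω = 27.59∠-45.0° Ω.

Z = 19.5 - j19.53 Ω = 27.59∠-45.0° Ω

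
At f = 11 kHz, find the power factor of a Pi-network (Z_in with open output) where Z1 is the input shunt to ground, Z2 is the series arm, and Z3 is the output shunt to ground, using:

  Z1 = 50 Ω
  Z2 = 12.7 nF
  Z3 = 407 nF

Step 1 — Angular frequency: ω = 2π·f = 2π·1.1e+04 = 6.912e+04 rad/s.
Step 2 — Component impedances:
  Z1: Z = R = 50 Ω
  Z2: Z = 1/(jωC) = -j/(ω·C) = 0 - j1139 Ω
  Z3: Z = 1/(jωC) = -j/(ω·C) = 0 - j35.55 Ω
Step 3 — With open output, the series arm Z2 and the output shunt Z3 appear in series to ground: Z2 + Z3 = 0 - j1175 Ω.
Step 4 — Parallel with input shunt Z1: Z_in = Z1 || (Z2 + Z3) = 49.91 - j2.124 Ω = 49.95∠-2.4° Ω.
Step 5 — Power factor: PF = cos(φ) = Re(Z)/|Z| = 49.91/49.955 = 0.9991.
Step 6 — Type: Im(Z) = -2.124 ⇒ leading (phase φ = -2.4°).

PF = 0.9991 (leading, φ = -2.4°)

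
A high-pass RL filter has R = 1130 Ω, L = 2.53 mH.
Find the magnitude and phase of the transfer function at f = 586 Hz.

Step 1 — Angular frequency: ω = 2π·586 = 3682 rad/s.
Step 2 — Transfer function: H(jω) = jωL/(R + jωL).
Step 3 — Numerator jωL = j·9.315; denominator R + jωL = 1130 + j9.315.
Step 4 — H = 6.795e-05 + j0.008243.
Step 5 — Magnitude: |H| = 0.008243 (-41.7 dB); phase: φ = 89.5°.

|H| = 0.008243 (-41.7 dB), φ = 89.5°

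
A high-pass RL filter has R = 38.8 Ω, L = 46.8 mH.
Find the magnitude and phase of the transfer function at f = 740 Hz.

Step 1 — Angular frequency: ω = 2π·740 = 4650 rad/s.
Step 2 — Transfer function: H(jω) = jωL/(R + jωL).
Step 3 — Numerator jωL = j·217.6; denominator R + jωL = 38.8 + j217.6.
Step 4 — H = 0.9692 + j0.1728.
Step 5 — Magnitude: |H| = 0.9845 (-0.1 dB); phase: φ = 10.1°.

|H| = 0.9845 (-0.1 dB), φ = 10.1°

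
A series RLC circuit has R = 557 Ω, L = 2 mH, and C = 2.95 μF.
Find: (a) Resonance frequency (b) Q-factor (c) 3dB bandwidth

Step 1 — Resonance condition Im(Z)=0 gives ω₀ = 1/√(LC).
Step 2 — ω₀ = 1/√(0.002·2.95e-06) = 1.302e+04 rad/s.
Step 3 — f₀ = ω₀/(2π) = 2072 Hz.
Step 4 — Series Q: Q = ω₀L/R = 1.302e+04·0.002/557 = 0.04675.
Step 5 — 3dB bandwidth: Δω = ω₀/Q = 2.785e+05 rad/s; BW = Δω/(2π) = 4.432e+04 Hz.

(a) f₀ = 2072 Hz  (b) Q = 0.04675  (c) BW = 4.432e+04 Hz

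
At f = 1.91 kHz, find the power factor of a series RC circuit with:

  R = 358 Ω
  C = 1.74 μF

Step 1 — Angular frequency: ω = 2π·f = 2π·1910 = 1.2e+04 rad/s.
Step 2 — Component impedances:
  R: Z = R = 358 Ω
  C: Z = 1/(jωC) = -j/(ω·C) = 0 - j47.89 Ω
Step 3 — Series combination: Z_total = R + C = 358 - j47.89 Ω = 361.2∠-7.6° Ω.
Step 4 — Power factor: PF = cos(φ) = Re(Z)/|Z| = 358/361.19 = 0.9912.
Step 5 — Type: Im(Z) = -47.89 ⇒ leading (phase φ = -7.6°).

PF = 0.9912 (leading, φ = -7.6°)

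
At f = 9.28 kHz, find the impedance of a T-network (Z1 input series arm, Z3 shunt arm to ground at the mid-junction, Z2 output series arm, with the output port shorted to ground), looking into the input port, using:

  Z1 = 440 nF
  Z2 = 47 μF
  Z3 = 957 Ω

Step 1 — Angular frequency: ω = 2π·f = 2π·9280 = 5.831e+04 rad/s.
Step 2 — Component impedances:
  Z1: Z = 1/(jωC) = -j/(ω·C) = 0 - j38.98 Ω
  Z2: Z = 1/(jωC) = -j/(ω·C) = 0 - j0.3649 Ω
  Z3: Z = R = 957 Ω
Step 3 — With the output port shorted to ground, the output series arm Z2 runs from the junction to ground; the shunt arm Z3 also runs from the junction to ground. They appear in parallel: Z3 || Z2 = 0.0001391 - j0.3649 Ω.
Step 4 — Series with input arm Z1: Z_in = Z1 + (Z3 || Z2) = 0.0001391 - j39.34 Ω = 39.34∠-90.0° Ω.

Z = 0.0001391 - j39.34 Ω = 39.34∠-90.0° Ω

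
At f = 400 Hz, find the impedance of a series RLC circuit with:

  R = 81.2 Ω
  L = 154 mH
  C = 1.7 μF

Step 1 — Angular frequency: ω = 2π·f = 2π·400 = 2513 rad/s.
Step 2 — Component impedances:
  R: Z = R = 81.2 Ω
  L: Z = jωL = j·2513·0.154 = 0 + j387 Ω
  C: Z = 1/(jωC) = -j/(ω·C) = 0 - j234.1 Ω
Step 3 — Series combination: Z_total = R + L + C = 81.2 + j153 Ω = 173.2∠62.0° Ω.

Z = 81.2 + j153 Ω = 173.2∠62.0° Ω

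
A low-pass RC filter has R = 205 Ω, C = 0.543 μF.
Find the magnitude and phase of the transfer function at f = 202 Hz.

Step 1 — Angular frequency: ω = 2π·202 = 1269 rad/s.
Step 2 — Transfer function: H(jω) = 1/(1 + jωRC).
Step 3 — Denominator: 1 + jωRC = 1 + j·1269·205·5.43e-07 = 1 + j0.1413.
Step 4 — H = 0.9804 - j0.1385.
Step 5 — Magnitude: |H| = 0.9902 (-0.1 dB); phase: φ = -8.0°.

|H| = 0.9902 (-0.1 dB), φ = -8.0°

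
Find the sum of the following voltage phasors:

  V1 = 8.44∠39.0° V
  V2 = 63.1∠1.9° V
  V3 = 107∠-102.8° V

Step 1 — Convert each phasor to rectangular form:
  V1 = 8.44·(cos(39.0°) + j·sin(39.0°)) = 6.559 + j5.311 V
  V2 = 63.1·(cos(1.9°) + j·sin(1.9°)) = 63.07 + j2.092 V
  V3 = 107·(cos(-102.8°) + j·sin(-102.8°)) = -23.71 - j104.3 V
Step 2 — Sum components: V_total = 45.92 - j96.94 V.
Step 3 — Convert to polar: |V_total| = 107.3 V, ∠V_total = -64.7°.

V_total = 107.3∠-64.7° V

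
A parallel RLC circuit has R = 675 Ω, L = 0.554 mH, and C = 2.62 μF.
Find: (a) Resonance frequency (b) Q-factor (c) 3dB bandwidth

Step 1 — Resonance: ω₀ = 1/√(LC) = 1/√(0.000554·2.62e-06) = 2.625e+04 rad/s.
Step 2 — f₀ = ω₀/(2π) = 4177 Hz.
Step 3 — Parallel Q: Q = R/(ω₀L) = 675/(2.625e+04·0.000554) = 46.42.
Step 4 — Bandwidth: Δω = ω₀/Q = 565.5 rad/s; BW = Δω/(2π) = 89.99 Hz.

(a) f₀ = 4177 Hz  (b) Q = 46.42  (c) BW = 89.99 Hz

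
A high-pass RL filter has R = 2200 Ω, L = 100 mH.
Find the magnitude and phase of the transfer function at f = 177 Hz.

Step 1 — Angular frequency: ω = 2π·177 = 1112 rad/s.
Step 2 — Transfer function: H(jω) = jωL/(R + jωL).
Step 3 — Numerator jωL = j·111.2; denominator R + jωL = 2200 + j111.2.
Step 4 — H = 0.002549 + j0.05042.
Step 5 — Magnitude: |H| = 0.05049 (-25.9 dB); phase: φ = 87.1°.

|H| = 0.05049 (-25.9 dB), φ = 87.1°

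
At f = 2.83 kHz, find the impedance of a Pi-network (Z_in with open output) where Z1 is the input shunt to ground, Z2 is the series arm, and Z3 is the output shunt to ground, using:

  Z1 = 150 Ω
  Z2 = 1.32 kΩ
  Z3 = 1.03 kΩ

Step 1 — Angular frequency: ω = 2π·f = 2π·2830 = 1.778e+04 rad/s.
Step 2 — Component impedances:
  Z1: Z = R = 150 Ω
  Z2: Z = R = 1320 Ω
  Z3: Z = R = 1030 Ω
Step 3 — With open output, the series arm Z2 and the output shunt Z3 appear in series to ground: Z2 + Z3 = 2350 Ω.
Step 4 — Parallel with input shunt Z1: Z_in = Z1 || (Z2 + Z3) = 141 Ω = 141∠0.0° Ω.

Z = 141 Ω = 141∠0.0° Ω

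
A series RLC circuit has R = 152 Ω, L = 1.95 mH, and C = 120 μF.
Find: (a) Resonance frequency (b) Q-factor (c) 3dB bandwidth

Step 1 — Resonance: ω₀ = 1/√(LC) = 1/√(0.00195·0.00012) = 2067 rad/s.
Step 2 — f₀ = ω₀/(2π) = 329 Hz.
Step 3 — Series Q: Q = ω₀L/R = 2067·0.00195/152 = 0.02652.
Step 4 — Bandwidth: Δω = ω₀/Q = 7.795e+04 rad/s; BW = Δω/(2π) = 1.241e+04 Hz.

(a) f₀ = 329 Hz  (b) Q = 0.02652  (c) BW = 1.241e+04 Hz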